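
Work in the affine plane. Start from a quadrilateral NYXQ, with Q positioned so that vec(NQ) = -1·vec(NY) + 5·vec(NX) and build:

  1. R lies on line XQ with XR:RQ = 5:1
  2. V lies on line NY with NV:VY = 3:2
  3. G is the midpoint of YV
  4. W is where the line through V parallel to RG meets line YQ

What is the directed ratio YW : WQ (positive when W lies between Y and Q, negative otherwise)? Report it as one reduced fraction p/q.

Set N = (0, 0), Y = (1, 0), X = (0, 1), Q = (-1, 5); any affine frame gives the same invariant.
1. R lies on line XQ with XR:RQ = 5:1 ⇒ R = (-5/6, 13/3)
2. V lies on line NY with NV:VY = 3:2 ⇒ V = (3/5, 0)
3. G is the midpoint of YV ⇒ G = (4/5, 0)
4. W is where the line through V parallel to RG meets line YQ ⇒ W = (-89/15, 52/3)
W = Y + t·(Q−Y) with t = 52/15, so YW:WQ = t:(1−t) = 52/15:-37/15

YW:WQ = -52/37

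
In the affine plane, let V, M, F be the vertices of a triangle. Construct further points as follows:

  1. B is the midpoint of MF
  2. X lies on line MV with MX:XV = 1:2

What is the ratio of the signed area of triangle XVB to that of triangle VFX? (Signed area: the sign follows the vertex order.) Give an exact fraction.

Set V = (0, 0), M = (1, 0), F = (0, 1); any affine frame gives the same invariant.
1. B is the midpoint of MF ⇒ B = (1/2, 1/2)
2. X lies on line MV with MX:XV = 1:2 ⇒ X = (2/3, 0)
2·[XVB] = -1/3, 2·[VFX] = -2/3
[XVB]:[VFX] = -1/3:-2/3 = 1/2

[XVB]:[VFX] = 1/2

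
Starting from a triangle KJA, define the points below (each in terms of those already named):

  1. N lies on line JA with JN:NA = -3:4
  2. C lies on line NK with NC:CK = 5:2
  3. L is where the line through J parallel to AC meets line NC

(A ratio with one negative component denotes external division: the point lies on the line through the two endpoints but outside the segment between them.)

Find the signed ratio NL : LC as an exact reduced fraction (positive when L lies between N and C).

Work in coordinates with K = (0, 0), J = (1, 0), A = (0, 1).
1. N lies on line JA with JN:NA = -3:4 ⇒ N = (4, -3)
2. C lies on line NK with NC:CK = 5:2 ⇒ C = (8/7, -6/7)
3. L is where the line through J parallel to AC meets line NC ⇒ L = (13/7, -39/28)
L = N + t·(C−N) with t = 3/4, so NL:LC = t:(1−t) = 3/4:1/4

NL:LC = 3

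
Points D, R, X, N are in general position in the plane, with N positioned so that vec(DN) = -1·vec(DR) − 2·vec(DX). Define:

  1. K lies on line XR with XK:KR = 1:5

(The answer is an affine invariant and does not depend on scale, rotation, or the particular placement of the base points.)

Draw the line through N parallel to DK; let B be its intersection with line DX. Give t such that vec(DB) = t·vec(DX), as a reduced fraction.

Work in coordinates with D = (0, 0), R = (1, 0), X = (0, 1), N = (-1, -2).
1. K lies on line XR with XK:KR = 1:5 ⇒ K = (1/6, 5/6)
through N parallel to DK: direction (1/6, 5/6); meets DX at B = (0, 3)
B = D + t·(X−D) with t = 3

t = 3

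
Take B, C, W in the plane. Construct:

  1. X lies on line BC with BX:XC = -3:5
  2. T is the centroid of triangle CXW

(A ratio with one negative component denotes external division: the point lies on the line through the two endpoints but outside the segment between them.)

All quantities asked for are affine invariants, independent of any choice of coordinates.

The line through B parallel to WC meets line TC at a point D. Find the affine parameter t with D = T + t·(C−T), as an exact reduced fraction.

Choose coordinates B = (0, 0), C = (1, 0), W = (0, 1).
1. X lies on line BC with BX:XC = -3:5 ⇒ X = (-3/2, 0)
2. T is the centroid of triangle CXW ⇒ T = (-1/6, 1/3)
through B parallel to WC: direction (1, -1); meets TC at D = (-2/5, 2/5)
D = T + t·(C−T) with t = -1/5

t = -1/5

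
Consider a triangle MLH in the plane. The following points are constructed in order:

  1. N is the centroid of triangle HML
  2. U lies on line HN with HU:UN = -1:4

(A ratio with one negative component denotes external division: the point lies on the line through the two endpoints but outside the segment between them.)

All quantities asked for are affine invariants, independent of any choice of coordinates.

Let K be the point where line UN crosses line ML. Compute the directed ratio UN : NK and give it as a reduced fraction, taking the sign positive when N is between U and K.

UN:NK = 8/3

Set M = (0, 0), L = (1, 0), H = (0, 1); any affine frame gives the same invariant.
1. N is the centroid of triangle HML ⇒ N = (1/3, 1/3)
2. U lies on line HN with HU:UN = -1:4 ⇒ U = (-1/9, 11/9)
line UN meets ML at K = (1/2, 0)
N = U + t·(K−U) with t = 8/11, so UN:NK = 8/11:3/11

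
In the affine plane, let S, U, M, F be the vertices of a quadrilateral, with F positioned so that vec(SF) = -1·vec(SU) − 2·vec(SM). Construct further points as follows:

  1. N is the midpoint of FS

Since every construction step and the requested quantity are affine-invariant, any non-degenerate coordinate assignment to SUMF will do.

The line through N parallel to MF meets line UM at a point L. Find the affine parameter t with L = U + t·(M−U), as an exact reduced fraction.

Set S = (0, 0), U = (1, 0), M = (0, 1), F = (-1, -2); any affine frame gives the same invariant.
1. N is the midpoint of FS ⇒ N = (-1/2, -1)
through N parallel to MF: direction (-1, -3); meets UM at L = (1/8, 7/8)
L = U + t·(M−U) with t = 7/8

t = 7/8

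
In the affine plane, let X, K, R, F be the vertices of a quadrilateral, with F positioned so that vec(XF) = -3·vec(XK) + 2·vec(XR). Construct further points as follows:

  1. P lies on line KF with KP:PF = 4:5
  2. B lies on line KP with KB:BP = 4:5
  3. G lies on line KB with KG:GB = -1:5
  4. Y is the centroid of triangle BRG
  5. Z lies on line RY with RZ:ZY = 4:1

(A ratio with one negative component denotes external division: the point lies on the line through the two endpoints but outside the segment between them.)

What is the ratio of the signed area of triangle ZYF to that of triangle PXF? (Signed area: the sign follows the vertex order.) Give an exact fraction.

[ZYF]:[PXF] = 2/9

Choose coordinates X = (0, 0), K = (1, 0), R = (0, 1), F = (-3, 2).
1. P lies on line KF with KP:PF = 4:5 ⇒ P = (-7/9, 8/9)
2. B lies on line KP with KB:BP = 4:5 ⇒ B = (17/81, 32/81)
3. G lies on line KB with KG:GB = -1:5 ⇒ G = (97/81, -8/81)
4. Y is the centroid of triangle BRG ⇒ Y = (38/81, 35/81)
5. Z lies on line RY with RZ:ZY = 4:1 ⇒ Z = (152/405, 221/405)
2·[ZYF] = -20/81, 2·[PXF] = -10/9
[ZYF]:[PXF] = -20/81:-10/9 = 2/9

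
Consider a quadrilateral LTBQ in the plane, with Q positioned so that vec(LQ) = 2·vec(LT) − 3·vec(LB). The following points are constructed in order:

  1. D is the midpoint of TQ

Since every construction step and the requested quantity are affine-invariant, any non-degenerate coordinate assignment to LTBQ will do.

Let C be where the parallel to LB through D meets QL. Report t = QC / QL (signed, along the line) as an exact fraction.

t = 1/4

Assign L = (0, 0), T = (1, 0), B = (0, 1), Q = (2, -3) — the answer is frame-independent, so this choice is without loss of generality.
1. D is the midpoint of TQ ⇒ D = (3/2, -3/2)
through D parallel to LB: direction (0, 1); meets QL at C = (3/2, -9/4)
C = Q + t·(L−Q) with t = 1/4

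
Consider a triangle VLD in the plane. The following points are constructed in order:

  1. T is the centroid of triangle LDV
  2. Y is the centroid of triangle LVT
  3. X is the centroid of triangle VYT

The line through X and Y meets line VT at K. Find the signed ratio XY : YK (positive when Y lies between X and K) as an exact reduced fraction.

Choose coordinates V = (0, 0), L = (1, 0), D = (0, 1).
1. T is the centroid of triangle LDV ⇒ T = (1/3, 1/3)
2. Y is the centroid of triangle LVT ⇒ Y = (4/9, 1/9)
3. X is the centroid of triangle VYT ⇒ X = (7/27, 4/27)
line XY meets VT at K = (1/6, 1/6)
Y = X + t·(K−X) with t = -2, so XY:YK = -2:3

XY:YK = -2/3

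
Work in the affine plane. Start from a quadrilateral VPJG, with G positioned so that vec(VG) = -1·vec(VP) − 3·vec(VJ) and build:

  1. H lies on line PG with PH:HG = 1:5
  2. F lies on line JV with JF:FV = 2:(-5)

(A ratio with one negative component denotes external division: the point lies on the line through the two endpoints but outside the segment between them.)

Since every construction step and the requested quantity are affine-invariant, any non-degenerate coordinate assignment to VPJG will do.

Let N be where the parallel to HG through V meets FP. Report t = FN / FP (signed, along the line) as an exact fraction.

t = 10/19

Work in coordinates with V = (0, 0), P = (1, 0), J = (0, 1), G = (-1, -3).
1. H lies on line PG with PH:HG = 1:5 ⇒ H = (2/3, -1/2)
2. F lies on line JV with JF:FV = 2:(-5) ⇒ F = (0, 5/3)
through V parallel to HG: direction (-5/3, -5/2); meets FP at N = (10/19, 15/19)
N = F + t·(P−F) with t = 10/19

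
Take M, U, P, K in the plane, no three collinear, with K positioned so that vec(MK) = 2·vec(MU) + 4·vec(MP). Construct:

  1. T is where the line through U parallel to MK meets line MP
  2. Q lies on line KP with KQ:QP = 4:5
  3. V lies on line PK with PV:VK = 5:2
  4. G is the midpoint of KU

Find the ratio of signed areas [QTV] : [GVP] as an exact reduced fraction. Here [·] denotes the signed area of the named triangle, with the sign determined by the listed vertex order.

[QTV]:[GVP] = 8/15

Work in coordinates with M = (0, 0), U = (1, 0), P = (0, 1), K = (2, 4).
1. T is where the line through U parallel to MK meets line MP ⇒ T = (0, -2)
2. Q lies on line KP with KQ:QP = 4:5 ⇒ Q = (10/9, 8/3)
3. V lies on line PK with PV:VK = 5:2 ⇒ V = (10/7, 22/7)
4. G is the midpoint of KU ⇒ G = (3/2, 2)
2·[QTV] = 20/21, 2·[GVP] = 25/14
[QTV]:[GVP] = 20/21:25/14 = 8/15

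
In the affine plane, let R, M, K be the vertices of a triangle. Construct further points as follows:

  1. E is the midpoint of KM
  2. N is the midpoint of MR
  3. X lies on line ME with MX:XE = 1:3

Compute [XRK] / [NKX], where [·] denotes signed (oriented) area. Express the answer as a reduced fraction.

Choose coordinates R = (0, 0), M = (1, 0), K = (0, 1).
1. E is the midpoint of KM ⇒ E = (1/2, 1/2)
2. N is the midpoint of MR ⇒ N = (1/2, 0)
3. X lies on line ME with MX:XE = 1:3 ⇒ X = (7/8, 1/8)
2·[XRK] = -7/8, 2·[NKX] = -7/16
[XRK]:[NKX] = -7/8:-7/16 = 2

[XRK]:[NKX] = 2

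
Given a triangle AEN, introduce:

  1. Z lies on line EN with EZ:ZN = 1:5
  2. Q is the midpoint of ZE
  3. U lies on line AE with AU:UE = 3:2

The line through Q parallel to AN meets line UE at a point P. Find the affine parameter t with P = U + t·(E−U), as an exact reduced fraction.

t = 19/24

Choose coordinates A = (0, 0), E = (1, 0), N = (0, 1).
1. Z lies on line EN with EZ:ZN = 1:5 ⇒ Z = (5/6, 1/6)
2. Q is the midpoint of ZE ⇒ Q = (11/12, 1/12)
3. U lies on line AE with AU:UE = 3:2 ⇒ U = (3/5, 0)
through Q parallel to AN: direction (0, 1); meets UE at P = (11/12, 0)
P = U + t·(E−U) with t = 19/24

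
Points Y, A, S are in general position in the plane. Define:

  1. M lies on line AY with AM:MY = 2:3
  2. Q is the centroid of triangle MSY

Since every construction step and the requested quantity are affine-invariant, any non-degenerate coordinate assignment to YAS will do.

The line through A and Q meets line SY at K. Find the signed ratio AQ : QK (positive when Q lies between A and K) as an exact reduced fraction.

Choose coordinates Y = (0, 0), A = (1, 0), S = (0, 1).
1. M lies on line AY with AM:MY = 2:3 ⇒ M = (3/5, 0)
2. Q is the centroid of triangle MSY ⇒ Q = (1/5, 1/3)
line AQ meets SY at K = (0, 5/12)
Q = A + t·(K−A) with t = 4/5, so AQ:QK = 4/5:1/5

AQ:QK = 4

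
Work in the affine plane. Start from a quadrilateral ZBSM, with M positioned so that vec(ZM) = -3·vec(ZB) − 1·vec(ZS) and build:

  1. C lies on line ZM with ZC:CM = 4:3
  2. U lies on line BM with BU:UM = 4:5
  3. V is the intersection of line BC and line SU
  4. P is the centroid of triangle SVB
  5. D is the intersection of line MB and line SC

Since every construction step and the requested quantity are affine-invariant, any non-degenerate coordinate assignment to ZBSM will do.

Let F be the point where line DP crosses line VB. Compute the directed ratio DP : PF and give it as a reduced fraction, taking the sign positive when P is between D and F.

DP:PF = -41/32

Set Z = (0, 0), B = (1, 0), S = (0, 1), M = (-3, -1); any affine frame gives the same invariant.
1. C lies on line ZM with ZC:CM = 4:3 ⇒ C = (-12/7, -4/7)
2. U lies on line BM with BU:UM = 4:5 ⇒ U = (-7/9, -4/9)
3. V is the intersection of line BC and line SU ⇒ V = (-161/219, -80/219)
4. P is the centroid of triangle SVB ⇒ P = (58/657, 139/657)
5. D is the intersection of line MB and line SC ⇒ D = (-15/8, -23/32)
line DP meets VB at F = (-4322/2993, -1540/2993)
P = D + t·(F−D) with t = 41/9, so DP:PF = 41/9:-32/9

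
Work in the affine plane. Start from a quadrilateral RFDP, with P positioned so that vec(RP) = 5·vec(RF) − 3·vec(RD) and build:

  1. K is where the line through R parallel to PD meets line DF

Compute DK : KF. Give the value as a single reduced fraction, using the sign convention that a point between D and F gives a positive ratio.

DK:KF = -5/4

Assign R = (0, 0), F = (1, 0), D = (0, 1), P = (5, -3) — the answer is frame-independent, so this choice is without loss of generality.
1. K is where the line through R parallel to PD meets line DF ⇒ K = (5, -4)
K = D + t·(F−D) with t = 5, so DK:KF = t:(1−t) = 5:-4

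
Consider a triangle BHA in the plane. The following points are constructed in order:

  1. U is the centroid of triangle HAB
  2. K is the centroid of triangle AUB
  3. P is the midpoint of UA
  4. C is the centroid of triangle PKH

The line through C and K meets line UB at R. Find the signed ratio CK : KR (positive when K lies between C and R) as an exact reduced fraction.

CK:KR = -7/6

Work in coordinates with B = (0, 0), H = (1, 0), A = (0, 1).
1. U is the centroid of triangle HAB ⇒ U = (1/3, 1/3)
2. K is the centroid of triangle AUB ⇒ K = (1/9, 4/9)
3. P is the midpoint of UA ⇒ P = (1/6, 2/3)
4. C is the centroid of triangle PKH ⇒ C = (23/54, 10/27)
line CK meets UB at R = (8/21, 8/21)
K = C + t·(R−C) with t = 7, so CK:KR = 7:-6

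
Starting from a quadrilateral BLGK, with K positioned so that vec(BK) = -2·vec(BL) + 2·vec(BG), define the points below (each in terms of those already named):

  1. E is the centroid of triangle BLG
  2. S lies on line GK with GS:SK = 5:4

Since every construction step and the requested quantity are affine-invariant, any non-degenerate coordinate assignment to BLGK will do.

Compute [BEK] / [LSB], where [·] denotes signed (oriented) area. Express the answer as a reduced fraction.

[BEK]:[LSB] = 6/7

Set B = (0, 0), L = (1, 0), G = (0, 1), K = (-2, 2); any affine frame gives the same invariant.
1. E is the centroid of triangle BLG ⇒ E = (1/3, 1/3)
2. S lies on line GK with GS:SK = 5:4 ⇒ S = (-10/9, 14/9)
2·[BEK] = 4/3, 2·[LSB] = 14/9
[BEK]:[LSB] = 4/3:14/9 = 6/7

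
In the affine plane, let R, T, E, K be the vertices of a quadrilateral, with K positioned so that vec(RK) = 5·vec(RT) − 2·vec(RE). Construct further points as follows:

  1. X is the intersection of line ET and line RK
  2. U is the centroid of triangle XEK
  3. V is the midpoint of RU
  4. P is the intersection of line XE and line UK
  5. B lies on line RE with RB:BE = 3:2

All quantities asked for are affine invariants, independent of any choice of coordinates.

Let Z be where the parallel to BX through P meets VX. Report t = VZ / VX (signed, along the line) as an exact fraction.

Work in coordinates with R = (0, 0), T = (1, 0), E = (0, 1), K = (5, -2).
1. X is the intersection of line ET and line RK ⇒ X = (5/3, -2/3)
2. U is the centroid of triangle XEK ⇒ U = (20/9, -5/9)
3. V is the midpoint of RU ⇒ V = (10/9, -5/18)
4. P is the intersection of line XE and line UK ⇒ P = (5/6, 1/6)
5. B lies on line RE with RB:BE = 3:2 ⇒ B = (0, 3/5)
through P parallel to BX: direction (5/3, -19/15); meets VX at Z = (5, -3)
Z = V + t·(X−V) with t = 7

t = 7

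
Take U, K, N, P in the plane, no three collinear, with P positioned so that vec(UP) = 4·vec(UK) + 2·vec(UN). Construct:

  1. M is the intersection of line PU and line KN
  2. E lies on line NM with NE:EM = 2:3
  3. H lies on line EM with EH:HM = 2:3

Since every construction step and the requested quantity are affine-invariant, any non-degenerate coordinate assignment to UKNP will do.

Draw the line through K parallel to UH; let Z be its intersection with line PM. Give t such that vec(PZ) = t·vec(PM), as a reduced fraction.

Choose coordinates U = (0, 0), K = (1, 0), N = (0, 1), P = (4, 2).
1. M is the intersection of line PU and line KN ⇒ M = (2/3, 1/3)
2. E lies on line NM with NE:EM = 2:3 ⇒ E = (4/15, 11/15)
3. H lies on line EM with EH:HM = 2:3 ⇒ H = (32/75, 43/75)
through K parallel to UH: direction (32/75, 43/75); meets PM at Z = (43/27, 43/54)
Z = P + t·(M−P) with t = 13/18

t = 13/18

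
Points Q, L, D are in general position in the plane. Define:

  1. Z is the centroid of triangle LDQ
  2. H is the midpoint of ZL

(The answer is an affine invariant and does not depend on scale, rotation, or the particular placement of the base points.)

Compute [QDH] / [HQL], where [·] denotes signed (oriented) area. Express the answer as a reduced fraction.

[QDH]:[HQL] = -4

Work in coordinates with Q = (0, 0), L = (1, 0), D = (0, 1).
1. Z is the centroid of triangle LDQ ⇒ Z = (1/3, 1/3)
2. H is the midpoint of ZL ⇒ H = (2/3, 1/6)
2·[QDH] = -2/3, 2·[HQL] = 1/6
[QDH]:[HQL] = -2/3:1/6 = -4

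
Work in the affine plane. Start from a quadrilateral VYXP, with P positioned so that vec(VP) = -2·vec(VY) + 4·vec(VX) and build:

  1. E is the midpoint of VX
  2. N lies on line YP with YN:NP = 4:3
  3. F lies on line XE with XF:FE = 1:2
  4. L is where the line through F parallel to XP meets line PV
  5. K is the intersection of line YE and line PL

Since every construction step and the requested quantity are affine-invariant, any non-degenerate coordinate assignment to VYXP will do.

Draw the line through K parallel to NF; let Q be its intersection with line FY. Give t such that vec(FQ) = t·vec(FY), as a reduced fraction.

Choose coordinates V = (0, 0), Y = (1, 0), X = (0, 1), P = (-2, 4).
1. E is the midpoint of VX ⇒ E = (0, 1/2)
2. N lies on line YP with YN:NP = 4:3 ⇒ N = (-5/7, 16/7)
3. F lies on line XE with XF:FE = 1:2 ⇒ F = (0, 5/6)
4. L is where the line through F parallel to XP meets line PV ⇒ L = (-5/3, 10/3)
5. K is the intersection of line YE and line PL ⇒ K = (-1/3, 2/3)
through K parallel to NF: direction (5/7, -61/42); meets FY at Q = (-19/27, 115/81)
Q = F + t·(Y−F) with t = -19/27

t = -19/27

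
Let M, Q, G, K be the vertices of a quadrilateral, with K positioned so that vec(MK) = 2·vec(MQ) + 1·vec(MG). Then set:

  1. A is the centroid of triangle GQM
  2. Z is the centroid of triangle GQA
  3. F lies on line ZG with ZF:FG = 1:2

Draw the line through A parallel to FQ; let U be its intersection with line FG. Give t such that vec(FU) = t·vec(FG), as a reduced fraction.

Set M = (0, 0), Q = (1, 0), G = (0, 1), K = (2, 1); any affine frame gives the same invariant.
1. A is the centroid of triangle GQM ⇒ A = (1/3, 1/3)
2. Z is the centroid of triangle GQA ⇒ Z = (4/9, 4/9)
3. F lies on line ZG with ZF:FG = 1:2 ⇒ F = (8/27, 17/27)
through A parallel to FQ: direction (19/27, -17/27); meets FG at U = (28/27, -8/27)
U = F + t·(G−F) with t = -5/2

t = -5/2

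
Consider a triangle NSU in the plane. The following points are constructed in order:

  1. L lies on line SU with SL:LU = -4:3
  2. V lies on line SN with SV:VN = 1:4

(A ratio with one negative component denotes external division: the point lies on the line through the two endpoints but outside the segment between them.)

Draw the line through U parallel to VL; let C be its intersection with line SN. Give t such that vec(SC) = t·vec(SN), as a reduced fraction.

Work in coordinates with N = (0, 0), S = (1, 0), U = (0, 1).
1. L lies on line SU with SL:LU = -4:3 ⇒ L = (-3, 4)
2. V lies on line SN with SV:VN = 1:4 ⇒ V = (4/5, 0)
through U parallel to VL: direction (-19/5, 4); meets SN at C = (19/20, 0)
C = S + t·(N−S) with t = 1/20

t = 1/20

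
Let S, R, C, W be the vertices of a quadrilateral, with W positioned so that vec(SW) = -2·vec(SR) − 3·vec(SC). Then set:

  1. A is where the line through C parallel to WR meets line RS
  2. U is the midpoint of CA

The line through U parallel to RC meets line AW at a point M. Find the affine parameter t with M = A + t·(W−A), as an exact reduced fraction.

t = -1/4

Set S = (0, 0), R = (1, 0), C = (0, 1), W = (-2, -3); any affine frame gives the same invariant.
1. A is where the line through C parallel to WR meets line RS ⇒ A = (-1, 0)
2. U is the midpoint of CA ⇒ U = (-1/2, 1/2)
through U parallel to RC: direction (-1, 1); meets AW at M = (-3/4, 3/4)
M = A + t·(W−A) with t = -1/4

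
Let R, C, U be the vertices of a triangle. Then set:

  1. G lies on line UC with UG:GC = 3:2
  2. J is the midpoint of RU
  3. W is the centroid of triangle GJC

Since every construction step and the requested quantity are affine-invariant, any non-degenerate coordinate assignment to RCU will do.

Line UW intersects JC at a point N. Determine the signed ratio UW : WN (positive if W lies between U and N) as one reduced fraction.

UW:WN = 13/2

Choose coordinates R = (0, 0), C = (1, 0), U = (0, 1).
1. G lies on line UC with UG:GC = 3:2 ⇒ G = (3/5, 2/5)
2. J is the midpoint of RU ⇒ J = (0, 1/2)
3. W is the centroid of triangle GJC ⇒ W = (8/15, 3/10)
line UW meets JC at N = (8/13, 5/26)
W = U + t·(N−U) with t = 13/15, so UW:WN = 13/15:2/15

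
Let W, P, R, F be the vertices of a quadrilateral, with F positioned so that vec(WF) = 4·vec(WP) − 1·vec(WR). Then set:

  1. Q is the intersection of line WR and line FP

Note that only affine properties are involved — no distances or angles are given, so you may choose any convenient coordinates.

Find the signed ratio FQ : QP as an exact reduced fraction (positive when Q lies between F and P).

FQ:QP = -4

Work in coordinates with W = (0, 0), P = (1, 0), R = (0, 1), F = (4, -1).
1. Q is the intersection of line WR and line FP ⇒ Q = (0, 1/3)
Q = F + t·(P−F) with t = 4/3, so FQ:QP = t:(1−t) = 4/3:-1/3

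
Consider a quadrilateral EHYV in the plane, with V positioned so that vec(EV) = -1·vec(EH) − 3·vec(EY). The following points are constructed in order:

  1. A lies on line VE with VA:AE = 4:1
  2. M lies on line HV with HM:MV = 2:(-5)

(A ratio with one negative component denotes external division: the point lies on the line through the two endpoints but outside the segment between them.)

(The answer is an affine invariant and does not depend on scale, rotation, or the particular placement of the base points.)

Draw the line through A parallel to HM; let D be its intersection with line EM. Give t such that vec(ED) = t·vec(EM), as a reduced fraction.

Set E = (0, 0), H = (1, 0), Y = (0, 1), V = (-1, -3); any affine frame gives the same invariant.
1. A lies on line VE with VA:AE = 4:1 ⇒ A = (-1/5, -3/5)
2. M lies on line HV with HM:MV = 2:(-5) ⇒ M = (7/3, 2)
through A parallel to HM: direction (4/3, 2); meets EM at D = (7/15, 2/5)
D = E + t·(M−E) with t = 1/5

t = 1/5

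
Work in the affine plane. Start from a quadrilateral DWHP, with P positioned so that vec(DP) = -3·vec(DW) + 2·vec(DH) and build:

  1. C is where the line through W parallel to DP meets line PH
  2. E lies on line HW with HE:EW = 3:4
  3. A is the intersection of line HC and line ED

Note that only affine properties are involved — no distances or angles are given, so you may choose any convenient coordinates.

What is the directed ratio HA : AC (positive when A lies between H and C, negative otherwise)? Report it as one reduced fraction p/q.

HA:AC = -3/8

Choose coordinates D = (0, 0), W = (1, 0), H = (0, 1), P = (-3, 2).
1. C is where the line through W parallel to DP meets line PH ⇒ C = (-1, 4/3)
2. E lies on line HW with HE:EW = 3:4 ⇒ E = (3/7, 4/7)
3. A is the intersection of line HC and line ED ⇒ A = (3/5, 4/5)
A = H + t·(C−H) with t = -3/5, so HA:AC = t:(1−t) = -3/5:8/5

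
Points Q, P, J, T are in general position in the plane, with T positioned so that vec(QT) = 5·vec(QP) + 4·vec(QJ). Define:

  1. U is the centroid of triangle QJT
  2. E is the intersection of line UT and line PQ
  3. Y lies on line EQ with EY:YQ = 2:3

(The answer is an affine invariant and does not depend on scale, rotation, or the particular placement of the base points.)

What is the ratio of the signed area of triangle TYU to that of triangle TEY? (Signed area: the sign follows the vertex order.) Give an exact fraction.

Work in coordinates with Q = (0, 0), P = (1, 0), J = (0, 1), T = (5, 4).
1. U is the centroid of triangle QJT ⇒ U = (5/3, 5/3)
2. E is the intersection of line UT and line PQ ⇒ E = (-5/7, 0)
3. Y lies on line EQ with EY:YQ = 2:3 ⇒ Y = (-3/7, 0)
2·[TYU] = -2/3, 2·[TEY] = 8/7
[TYU]:[TEY] = -2/3:8/7 = -7/12

[TYU]:[TEY] = -7/12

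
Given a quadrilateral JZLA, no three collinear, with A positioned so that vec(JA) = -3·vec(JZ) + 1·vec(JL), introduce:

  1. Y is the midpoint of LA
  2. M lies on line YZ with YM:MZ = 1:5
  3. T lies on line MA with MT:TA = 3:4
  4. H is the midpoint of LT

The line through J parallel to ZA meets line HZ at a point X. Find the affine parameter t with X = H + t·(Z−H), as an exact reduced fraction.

Choose coordinates J = (0, 0), Z = (1, 0), L = (0, 1), A = (-3, 1).
1. Y is the midpoint of LA ⇒ Y = (-3/2, 1)
2. M lies on line YZ with YM:MZ = 1:5 ⇒ M = (-13/12, 5/6)
3. T lies on line MA with MT:TA = 3:4 ⇒ T = (-40/21, 19/21)
4. H is the midpoint of LT ⇒ H = (-20/21, 20/21)
through J parallel to ZA: direction (-4, 1); meets HZ at X = (80/39, -20/39)
X = H + t·(Z−H) with t = 20/13

t = 20/13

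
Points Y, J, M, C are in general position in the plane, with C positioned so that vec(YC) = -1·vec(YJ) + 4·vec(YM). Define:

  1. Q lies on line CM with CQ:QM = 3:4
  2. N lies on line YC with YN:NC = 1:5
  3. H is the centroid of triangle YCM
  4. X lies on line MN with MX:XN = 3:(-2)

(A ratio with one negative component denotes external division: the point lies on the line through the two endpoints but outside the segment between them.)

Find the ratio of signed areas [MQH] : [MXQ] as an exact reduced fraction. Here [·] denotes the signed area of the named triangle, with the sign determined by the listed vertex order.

[MQH]:[MXQ] = -2/15

Choose coordinates Y = (0, 0), J = (1, 0), M = (0, 1), C = (-1, 4).
1. Q lies on line CM with CQ:QM = 3:4 ⇒ Q = (-4/7, 19/7)
2. N lies on line YC with YN:NC = 1:5 ⇒ N = (-1/6, 2/3)
3. H is the centroid of triangle YCM ⇒ H = (-1/3, 5/3)
4. X lies on line MN with MX:XN = 3:(-2) ⇒ X = (-1/2, 0)
2·[MQH] = 4/21, 2·[MXQ] = -10/7
[MQH]:[MXQ] = 4/21:-10/7 = -2/15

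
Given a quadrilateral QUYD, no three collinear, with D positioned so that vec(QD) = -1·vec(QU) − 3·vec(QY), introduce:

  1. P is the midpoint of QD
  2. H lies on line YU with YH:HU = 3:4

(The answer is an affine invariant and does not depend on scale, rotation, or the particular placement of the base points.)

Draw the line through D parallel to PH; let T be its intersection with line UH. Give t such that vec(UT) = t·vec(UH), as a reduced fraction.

t = 19/24

Set Q = (0, 0), U = (1, 0), Y = (0, 1), D = (-1, -3); any affine frame gives the same invariant.
1. P is the midpoint of QD ⇒ P = (-1/2, -3/2)
2. H lies on line YU with YH:HU = 3:4 ⇒ H = (3/7, 4/7)
through D parallel to PH: direction (13/14, 29/14); meets UH at T = (23/42, 19/42)
T = U + t·(H−U) with t = 19/24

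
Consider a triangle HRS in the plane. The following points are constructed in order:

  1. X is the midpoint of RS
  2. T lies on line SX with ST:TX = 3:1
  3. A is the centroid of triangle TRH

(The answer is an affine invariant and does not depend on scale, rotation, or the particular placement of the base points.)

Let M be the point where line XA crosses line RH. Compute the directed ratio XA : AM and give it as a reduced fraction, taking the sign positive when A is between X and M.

XA:AM = 7/5

Work in coordinates with H = (0, 0), R = (1, 0), S = (0, 1).
1. X is the midpoint of RS ⇒ X = (1/2, 1/2)
2. T lies on line SX with ST:TX = 3:1 ⇒ T = (3/8, 5/8)
3. A is the centroid of triangle TRH ⇒ A = (11/24, 5/24)
line XA meets RH at M = (3/7, 0)
A = X + t·(M−X) with t = 7/12, so XA:AM = 7/12:5/12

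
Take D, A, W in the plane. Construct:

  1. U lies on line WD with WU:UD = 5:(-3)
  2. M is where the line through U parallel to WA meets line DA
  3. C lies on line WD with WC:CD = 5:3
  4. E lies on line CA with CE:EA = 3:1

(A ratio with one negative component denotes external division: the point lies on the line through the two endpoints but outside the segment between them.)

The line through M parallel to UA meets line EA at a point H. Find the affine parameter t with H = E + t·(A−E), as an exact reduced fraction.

Work in coordinates with D = (0, 0), A = (1, 0), W = (0, 1).
1. U lies on line WD with WU:UD = 5:(-3) ⇒ U = (0, -3/2)
2. M is where the line through U parallel to WA meets line DA ⇒ M = (-3/2, 0)
3. C lies on line WD with WC:CD = 5:3 ⇒ C = (0, 3/8)
4. E lies on line CA with CE:EA = 3:1 ⇒ E = (3/4, 3/32)
through M parallel to UA: direction (1, 3/2); meets EA at H = (-1, 3/4)
H = E + t·(A−E) with t = -7

t = -7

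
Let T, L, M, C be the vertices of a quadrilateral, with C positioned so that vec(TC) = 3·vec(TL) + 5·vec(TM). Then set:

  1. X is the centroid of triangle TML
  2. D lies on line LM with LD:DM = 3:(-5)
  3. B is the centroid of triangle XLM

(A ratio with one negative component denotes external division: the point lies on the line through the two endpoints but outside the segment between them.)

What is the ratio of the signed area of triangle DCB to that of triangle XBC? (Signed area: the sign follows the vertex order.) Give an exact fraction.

Assign T = (0, 0), L = (1, 0), M = (0, 1), C = (3, 5) — the answer is frame-independent, so this choice is without loss of generality.
1. X is the centroid of triangle TML ⇒ X = (1/3, 1/3)
2. D lies on line LM with LD:DM = 3:(-5) ⇒ D = (5/2, -3/2)
3. B is the centroid of triangle XLM ⇒ B = (4/9, 4/9)
2·[DCB] = 43/3, 2·[XBC] = 2/9
[DCB]:[XBC] = 43/3:2/9 = 129/2

[DCB]:[XBC] = 129/2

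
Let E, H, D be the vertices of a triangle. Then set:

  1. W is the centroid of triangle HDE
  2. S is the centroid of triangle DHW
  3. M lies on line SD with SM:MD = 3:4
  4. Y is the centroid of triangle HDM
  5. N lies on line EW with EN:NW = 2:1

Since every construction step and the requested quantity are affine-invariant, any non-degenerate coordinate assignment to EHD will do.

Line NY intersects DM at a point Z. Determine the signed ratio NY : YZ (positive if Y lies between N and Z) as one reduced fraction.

Assign E = (0, 0), H = (1, 0), D = (0, 1) — the answer is frame-independent, so this choice is without loss of generality.
1. W is the centroid of triangle HDE ⇒ W = (1/3, 1/3)
2. S is the centroid of triangle DHW ⇒ S = (4/9, 4/9)
3. M lies on line SD with SM:MD = 3:4 ⇒ M = (16/63, 43/63)
4. Y is the centroid of triangle HDM ⇒ Y = (79/189, 106/189)
5. N lies on line EW with EN:NW = 2:1 ⇒ N = (2/9, 2/9)
line NY meets DM at Z = (172/441, 226/441)
Y = N + t·(Z−N) with t = 7/6, so NY:YZ = 7/6:-1/6

NY:YZ = -7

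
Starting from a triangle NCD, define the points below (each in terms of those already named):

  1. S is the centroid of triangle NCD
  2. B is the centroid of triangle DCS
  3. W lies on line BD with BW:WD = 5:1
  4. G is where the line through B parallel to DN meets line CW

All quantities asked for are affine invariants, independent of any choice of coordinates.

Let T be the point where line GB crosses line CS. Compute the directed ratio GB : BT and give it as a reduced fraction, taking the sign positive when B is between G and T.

GB:BT = 3/5

Set N = (0, 0), C = (1, 0), D = (0, 1); any affine frame gives the same invariant.
1. S is the centroid of triangle NCD ⇒ S = (1/3, 1/3)
2. B is the centroid of triangle DCS ⇒ B = (4/9, 4/9)
3. W lies on line BD with BW:WD = 5:1 ⇒ W = (2/27, 49/54)
4. G is where the line through B parallel to DN meets line CW ⇒ G = (4/9, 49/90)
line GB meets CS at T = (4/9, 5/18)
B = G + t·(T−G) with t = 3/8, so GB:BT = 3/8:5/8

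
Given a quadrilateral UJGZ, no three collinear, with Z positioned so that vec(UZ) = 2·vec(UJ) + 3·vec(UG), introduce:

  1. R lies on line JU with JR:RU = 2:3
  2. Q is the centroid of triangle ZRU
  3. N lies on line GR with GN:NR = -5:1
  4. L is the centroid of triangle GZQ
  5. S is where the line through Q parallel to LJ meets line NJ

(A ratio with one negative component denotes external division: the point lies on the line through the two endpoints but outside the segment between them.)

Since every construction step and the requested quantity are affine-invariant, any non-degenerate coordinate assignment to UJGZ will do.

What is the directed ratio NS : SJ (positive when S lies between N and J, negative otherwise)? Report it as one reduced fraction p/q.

NS:SJ = 45/32

Work in coordinates with U = (0, 0), J = (1, 0), G = (0, 1), Z = (2, 3).
1. R lies on line JU with JR:RU = 2:3 ⇒ R = (3/5, 0)
2. Q is the centroid of triangle ZRU ⇒ Q = (13/15, 1)
3. N lies on line GR with GN:NR = -5:1 ⇒ N = (3/4, -1/4)
4. L is the centroid of triangle GZQ ⇒ L = (43/45, 5/3)
5. S is where the line through Q parallel to LJ meets line NJ ⇒ S = (69/77, -8/77)
S = N + t·(J−N) with t = 45/77, so NS:SJ = t:(1−t) = 45/77:32/77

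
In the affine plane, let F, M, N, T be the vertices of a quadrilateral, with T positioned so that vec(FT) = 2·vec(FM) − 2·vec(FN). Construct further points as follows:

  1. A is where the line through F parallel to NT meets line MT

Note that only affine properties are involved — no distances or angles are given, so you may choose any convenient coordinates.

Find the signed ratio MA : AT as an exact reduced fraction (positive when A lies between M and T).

MA:AT = -3/2

Set F = (0, 0), M = (1, 0), N = (0, 1), T = (2, -2); any affine frame gives the same invariant.
1. A is where the line through F parallel to NT meets line MT ⇒ A = (4, -6)
A = M + t·(T−M) with t = 3, so MA:AT = t:(1−t) = 3:-2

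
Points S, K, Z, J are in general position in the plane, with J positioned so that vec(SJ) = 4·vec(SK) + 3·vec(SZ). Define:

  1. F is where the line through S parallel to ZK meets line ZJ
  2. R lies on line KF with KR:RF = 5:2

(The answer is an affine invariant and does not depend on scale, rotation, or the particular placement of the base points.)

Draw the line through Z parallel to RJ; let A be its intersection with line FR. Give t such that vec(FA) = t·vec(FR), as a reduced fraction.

t = 1/7

Set S = (0, 0), K = (1, 0), Z = (0, 1), J = (4, 3); any affine frame gives the same invariant.
1. F is where the line through S parallel to ZK meets line ZJ ⇒ F = (-2/3, 2/3)
2. R lies on line KF with KR:RF = 5:2 ⇒ R = (-4/21, 10/21)
through Z parallel to RJ: direction (88/21, 53/21); meets FR at A = (-88/147, 94/147)
A = F + t·(R−F) with t = 1/7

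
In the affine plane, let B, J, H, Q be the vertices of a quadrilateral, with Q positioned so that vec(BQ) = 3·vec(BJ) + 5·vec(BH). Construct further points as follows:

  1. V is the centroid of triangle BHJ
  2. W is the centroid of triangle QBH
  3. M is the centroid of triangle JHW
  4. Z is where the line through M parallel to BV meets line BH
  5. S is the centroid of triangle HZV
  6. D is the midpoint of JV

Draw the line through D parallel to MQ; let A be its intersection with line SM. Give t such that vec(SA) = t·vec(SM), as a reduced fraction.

Work in coordinates with B = (0, 0), J = (1, 0), H = (0, 1), Q = (3, 5).
1. V is the centroid of triangle BHJ ⇒ V = (1/3, 1/3)
2. W is the centroid of triangle QBH ⇒ W = (1, 2)
3. M is the centroid of triangle JHW ⇒ M = (2/3, 1)
4. Z is where the line through M parallel to BV meets line BH ⇒ Z = (0, 1/3)
5. S is the centroid of triangle HZV ⇒ S = (1/9, 5/9)
6. D is the midpoint of JV ⇒ D = (2/3, 1/6)
through D parallel to MQ: direction (7/3, 4); meets SM at A = (101/64, 83/48)
A = S + t·(M−S) with t = 169/64

t = 169/64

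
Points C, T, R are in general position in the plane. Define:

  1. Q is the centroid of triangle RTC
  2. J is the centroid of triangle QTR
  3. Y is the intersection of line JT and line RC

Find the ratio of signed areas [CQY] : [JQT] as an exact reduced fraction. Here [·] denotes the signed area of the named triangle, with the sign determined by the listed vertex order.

Work in coordinates with C = (0, 0), T = (1, 0), R = (0, 1).
1. Q is the centroid of triangle RTC ⇒ Q = (1/3, 1/3)
2. J is the centroid of triangle QTR ⇒ J = (4/9, 4/9)
3. Y is the intersection of line JT and line RC ⇒ Y = (0, 4/5)
2·[CQY] = 4/15, 2·[JQT] = 1/9
[CQY]:[JQT] = 4/15:1/9 = 12/5

[CQY]:[JQT] = 12/5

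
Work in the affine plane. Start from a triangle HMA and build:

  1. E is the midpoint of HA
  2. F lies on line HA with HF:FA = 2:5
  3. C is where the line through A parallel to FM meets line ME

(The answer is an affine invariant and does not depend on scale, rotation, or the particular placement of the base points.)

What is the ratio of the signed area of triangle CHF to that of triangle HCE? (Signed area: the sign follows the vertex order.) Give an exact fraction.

[CHF]:[HCE] = -4/7

Work in coordinates with H = (0, 0), M = (1, 0), A = (0, 1).
1. E is the midpoint of HA ⇒ E = (0, 1/2)
2. F lies on line HA with HF:FA = 2:5 ⇒ F = (0, 2/7)
3. C is where the line through A parallel to FM meets line ME ⇒ C = (-7/3, 5/3)
2·[CHF] = 2/3, 2·[HCE] = -7/6
[CHF]:[HCE] = 2/3:-7/6 = -4/7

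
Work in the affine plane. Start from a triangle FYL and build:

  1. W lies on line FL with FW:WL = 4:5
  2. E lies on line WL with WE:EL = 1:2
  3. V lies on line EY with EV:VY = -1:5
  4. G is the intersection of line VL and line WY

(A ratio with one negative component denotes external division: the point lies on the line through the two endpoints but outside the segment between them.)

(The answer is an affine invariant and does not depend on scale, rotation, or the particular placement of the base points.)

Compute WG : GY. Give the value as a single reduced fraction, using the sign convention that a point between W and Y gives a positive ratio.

Choose coordinates F = (0, 0), Y = (1, 0), L = (0, 1).
1. W lies on line FL with FW:WL = 4:5 ⇒ W = (0, 4/9)
2. E lies on line WL with WE:EL = 1:2 ⇒ E = (0, 17/27)
3. V lies on line EY with EV:VY = -1:5 ⇒ V = (-1/4, 85/108)
4. G is the intersection of line VL and line WY ⇒ G = (-3/7, 40/63)
G = W + t·(Y−W) with t = -3/7, so WG:GY = t:(1−t) = -3/7:10/7

WG:GY = -3/10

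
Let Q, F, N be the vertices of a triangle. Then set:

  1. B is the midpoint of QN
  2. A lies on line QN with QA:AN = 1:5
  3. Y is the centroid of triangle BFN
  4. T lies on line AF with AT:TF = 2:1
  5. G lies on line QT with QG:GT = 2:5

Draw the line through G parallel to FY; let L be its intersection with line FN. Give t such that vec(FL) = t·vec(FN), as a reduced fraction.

t = -149/63

Work in coordinates with Q = (0, 0), F = (1, 0), N = (0, 1).
1. B is the midpoint of QN ⇒ B = (0, 1/2)
2. A lies on line QN with QA:AN = 1:5 ⇒ A = (0, 1/6)
3. Y is the centroid of triangle BFN ⇒ Y = (1/3, 1/2)
4. T lies on line AF with AT:TF = 2:1 ⇒ T = (2/3, 1/18)
5. G lies on line QT with QG:GT = 2:5 ⇒ G = (4/21, 1/63)
through G parallel to FY: direction (-2/3, 1/2); meets FN at L = (212/63, -149/63)
L = F + t·(N−F) with t = -149/63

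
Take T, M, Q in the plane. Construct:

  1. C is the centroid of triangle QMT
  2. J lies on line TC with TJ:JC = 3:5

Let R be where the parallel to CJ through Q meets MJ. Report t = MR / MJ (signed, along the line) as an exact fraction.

t = 2

Work in coordinates with T = (0, 0), M = (1, 0), Q = (0, 1).
1. C is the centroid of triangle QMT ⇒ C = (1/3, 1/3)
2. J lies on line TC with TJ:JC = 3:5 ⇒ J = (1/8, 1/8)
through Q parallel to CJ: direction (-5/24, -5/24); meets MJ at R = (-3/4, 1/4)
R = M + t·(J−M) with t = 2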